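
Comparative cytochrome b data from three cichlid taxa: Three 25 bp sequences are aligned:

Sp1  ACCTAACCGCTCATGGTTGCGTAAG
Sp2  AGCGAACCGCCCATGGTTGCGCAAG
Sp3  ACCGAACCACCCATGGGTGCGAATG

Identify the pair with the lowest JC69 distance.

Sp1 and Sp2

Sp1–Sp2: 4/25 differ, p = 0.160, d = 0.180.
Sp1–Sp3: 6/25 differ, p = 0.240, d = 0.289.
Sp2–Sp3: 5/25 differ, p = 0.200, d = 0.233.
The smallest distance is between Sp1 and Sp2.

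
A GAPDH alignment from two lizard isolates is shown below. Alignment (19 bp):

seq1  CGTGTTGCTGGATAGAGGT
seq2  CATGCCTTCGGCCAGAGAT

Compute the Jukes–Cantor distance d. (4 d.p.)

The sequences differ at 9 of 19 sites (2, 5, 6, 7, 8, 9, 12, 13, 18), so p = 9/19 ≈ 0.473684.
d = −(3/4) ln(1 − 4p/3) = −0.75 ln(1 − 0.631579) = −0.75 ln(0.368421)
  = −0.75 × (-0.998529) = 0.748897 substitutions/site.

0.7489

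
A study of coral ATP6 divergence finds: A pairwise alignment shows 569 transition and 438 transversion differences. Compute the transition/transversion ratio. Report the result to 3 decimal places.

1.299

R = 569/438 = 1.299086… ≈ 1.299 (to 3 d.p.).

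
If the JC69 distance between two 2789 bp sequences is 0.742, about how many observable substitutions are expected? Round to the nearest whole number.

1314

Invert JC69: p = (3/4)(1 − e^(−4d/3)) = 0.75 × (1 − e^(-0.989333)) = 0.75 × (1 − 0.371825) = 0.471131.
Expected differing sites = pL ≈ 0.471131 × 2789 = 1313.984359 ≈ 1314.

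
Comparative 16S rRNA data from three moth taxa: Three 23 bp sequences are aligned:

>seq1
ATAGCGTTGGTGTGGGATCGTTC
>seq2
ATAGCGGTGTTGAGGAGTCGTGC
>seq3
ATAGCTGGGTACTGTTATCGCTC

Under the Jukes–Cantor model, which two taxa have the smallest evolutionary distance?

seq1 and seq2

seq1–seq2: 6/23 differ, p = 0.261, d = 0.321.
seq1–seq3: 9/23 differ, p = 0.391, d = 0.553.
seq2–seq3: 10/23 differ, p = 0.435, d = 0.650.
The smallest distance is between seq1 and seq2.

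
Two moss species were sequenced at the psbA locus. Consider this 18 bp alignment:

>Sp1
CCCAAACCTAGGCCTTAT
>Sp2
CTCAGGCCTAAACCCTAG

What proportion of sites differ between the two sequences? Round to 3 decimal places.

The sequences differ at 7 of 18 positions (sites 2, 5, 6, 11, 12, 15, 18).
p = 7/18 = 0.388888… ≈ 0.389 (to 3 d.p.).

0.389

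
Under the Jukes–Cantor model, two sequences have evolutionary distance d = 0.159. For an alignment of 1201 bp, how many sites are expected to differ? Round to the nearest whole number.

172

Invert JC69: p = (3/4)(1 − e^(−4d/3)) = 0.75 × (1 − e^(-0.212)) = 0.75 × (1 − 0.808965) = 0.143276.
Expected differing sites = pL ≈ 0.143276 × 1201 = 172.074476 ≈ 172.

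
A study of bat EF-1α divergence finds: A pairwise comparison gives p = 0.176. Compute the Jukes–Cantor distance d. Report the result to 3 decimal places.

0.201

d = −(3/4) ln(1 − 4p/3) = −0.75 ln(1 − 0.234667) = −0.75 ln(0.765333)
  = −0.75 × (-0.267444) = 0.200583 substitutions/site.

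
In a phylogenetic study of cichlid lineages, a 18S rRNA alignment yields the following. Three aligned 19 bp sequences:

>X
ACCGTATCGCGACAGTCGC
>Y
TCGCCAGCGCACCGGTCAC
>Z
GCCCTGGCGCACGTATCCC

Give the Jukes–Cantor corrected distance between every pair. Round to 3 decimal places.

d(X,Y) = 0.749, d(X,Z) = 0.907, d(Y,Z) = 0.618

X–Y: 9/19 sites differ → p ≈ 0.473684, d = −0.75 ln(1 − 0.631579) = 0.748897 ≈ 0.749.
X–Z: 10/19 sites differ → p ≈ 0.526316, d = −0.75 ln(1 − 0.701755) = 0.907380 ≈ 0.907.
Y–Z: 8/19 sites differ → p ≈ 0.421053, d = −0.75 ln(1 − 0.561404) = 0.618132 ≈ 0.618.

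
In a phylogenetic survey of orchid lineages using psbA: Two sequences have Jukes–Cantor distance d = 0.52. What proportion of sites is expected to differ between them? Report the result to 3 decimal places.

0.375

p = (3/4)(1 − e^(−4d/3)) = 0.75 × (1 − e^(-0.693333)) = 0.75 × (1 − 0.499907) = 0.375070.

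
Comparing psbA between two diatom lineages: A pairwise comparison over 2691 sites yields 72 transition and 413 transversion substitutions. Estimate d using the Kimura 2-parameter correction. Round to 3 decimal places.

P = 72/2691 ≈ 0.026756 and Q = 413/2691 ≈ 0.153475.
Under the Kimura two-parameter model, d = −½ ln(1 − 2P − Q) − ¼ ln(1 − 2Q).
1 − 2P − Q = 0.793013, giving −½ ln(0.793013) = 0.115958.
1 − 2Q = 0.69305, giving −¼ ln(0.69305) = 0.091663.
d = 0.115958 + 0.091663 = 0.207621.

0.208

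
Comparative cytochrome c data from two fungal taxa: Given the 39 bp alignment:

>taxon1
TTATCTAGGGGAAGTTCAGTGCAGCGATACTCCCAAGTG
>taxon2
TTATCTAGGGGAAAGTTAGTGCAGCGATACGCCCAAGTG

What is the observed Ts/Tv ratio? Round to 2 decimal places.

1.00

Transitions are A↔G and C↔T; transversions are all other mismatches.
Transitions: 2. Transversions: 2.
R = 2/2 = 1.00.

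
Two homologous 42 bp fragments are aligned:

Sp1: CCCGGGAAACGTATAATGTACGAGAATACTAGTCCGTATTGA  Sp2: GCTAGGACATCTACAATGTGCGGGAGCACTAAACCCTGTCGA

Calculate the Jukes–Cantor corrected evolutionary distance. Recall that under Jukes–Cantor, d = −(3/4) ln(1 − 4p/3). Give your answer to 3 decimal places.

The sequences differ at 16 of 42 sites, so p = 16/42 ≈ 0.380952.
d = −(3/4) ln(1 − 4p/3) = −0.75 ln(1 − 0.507936) = −0.75 ln(0.492064)
  = −0.75 × (-0.709146) = 0.531860 substitutions/site.

0.532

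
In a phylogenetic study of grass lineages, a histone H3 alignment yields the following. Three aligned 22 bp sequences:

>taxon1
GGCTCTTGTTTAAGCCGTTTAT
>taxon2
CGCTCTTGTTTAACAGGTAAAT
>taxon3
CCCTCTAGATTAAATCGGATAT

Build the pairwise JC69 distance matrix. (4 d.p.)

taxon1–taxon2: 6/22 sites differ → p ≈ 0.272727, d = −0.75 ln(1 − 0.363636) = 0.338988 ≈ 0.3390.
taxon1–taxon3: 8/22 sites differ → p ≈ 0.363636, d = −0.75 ln(1 − 0.484848) = 0.497470 ≈ 0.4975.
taxon2–taxon3: 8/22 sites differ → p ≈ 0.363636, d = −0.75 ln(1 − 0.484848) = 0.497470 ≈ 0.4975.

d(taxon1,taxon2) = 0.3390, d(taxon1,taxon3) = 0.4975, d(taxon2,taxon3) = 0.4975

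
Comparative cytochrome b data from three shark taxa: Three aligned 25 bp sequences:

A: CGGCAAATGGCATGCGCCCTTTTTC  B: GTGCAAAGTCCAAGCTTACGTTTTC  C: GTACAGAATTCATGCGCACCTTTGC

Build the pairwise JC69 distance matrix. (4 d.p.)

A–B: 10/25 sites differ → p = 0.4, d = −0.75 ln(1 − 0.533333) = 0.571605 ≈ 0.5716.
A–C: 10/25 sites differ → p = 0.4, d = −0.75 ln(1 − 0.533333) = 0.571605 ≈ 0.5716.
B–C: 9/25 sites differ → p = 0.36, d = −0.75 ln(1 − 0.48) = 0.490445 ≈ 0.4904.

d(A,B) = 0.5716, d(A,C) = 0.5716, d(B,C) = 0.4904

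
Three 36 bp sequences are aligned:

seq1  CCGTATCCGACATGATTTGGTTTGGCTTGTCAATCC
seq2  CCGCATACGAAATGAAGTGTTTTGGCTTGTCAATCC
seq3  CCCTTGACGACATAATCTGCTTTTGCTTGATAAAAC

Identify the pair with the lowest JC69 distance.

seq1 and seq2

seq1–seq2: 6/36 differ, p = 0.167, d = 0.188.
seq1–seq3: 12/36 differ, p = 0.333, d = 0.441.
seq2–seq3: 14/36 differ, p = 0.389, d = 0.548.
The smallest distance is between seq1 and seq2.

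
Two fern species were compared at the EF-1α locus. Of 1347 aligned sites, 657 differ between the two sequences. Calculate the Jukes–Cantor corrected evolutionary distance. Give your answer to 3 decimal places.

0.788

p = 657/1347 ≈ 0.487751.
d = −(3/4) ln(1 − 4p/3) = −0.75 ln(1 − 0.650335) = −0.75 ln(0.349665)
  = −0.75 × (-1.050780) = 0.788085 substitutions/site.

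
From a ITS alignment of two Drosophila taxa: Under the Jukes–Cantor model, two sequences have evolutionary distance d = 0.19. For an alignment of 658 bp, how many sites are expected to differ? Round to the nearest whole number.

110

Invert JC69: p = (3/4)(1 − e^(−4d/3)) = 0.75 × (1 − e^(-0.253333)) = 0.75 × (1 − 0.776209) = 0.167843.
Expected differing sites = pL ≈ 0.167843 × 658 = 110.440694 ≈ 110.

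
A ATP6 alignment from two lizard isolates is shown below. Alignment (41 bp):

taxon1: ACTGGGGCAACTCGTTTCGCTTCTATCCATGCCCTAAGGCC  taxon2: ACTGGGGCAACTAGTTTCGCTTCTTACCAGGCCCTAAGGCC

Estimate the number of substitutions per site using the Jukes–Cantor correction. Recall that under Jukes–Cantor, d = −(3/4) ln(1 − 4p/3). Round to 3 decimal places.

0.105

The sequences differ at 4 of 41 sites (13, 25, 26, 30), so p = 4/41 ≈ 0.097561.
d = −(3/4) ln(1 − 4p/3) = −0.75 ln(1 − 0.130081) = −0.75 ln(0.869919)
  = −0.75 × (-0.139355) = 0.104516 substitutions/site.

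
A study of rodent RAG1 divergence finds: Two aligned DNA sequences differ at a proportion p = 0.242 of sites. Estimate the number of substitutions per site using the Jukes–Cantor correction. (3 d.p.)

d = −(3/4) ln(1 − 4p/3) = −0.75 ln(1 − 0.322667) = −0.75 ln(0.677333)
  = −0.75 × (-0.389592) = 0.292194 substitutions/site.

0.292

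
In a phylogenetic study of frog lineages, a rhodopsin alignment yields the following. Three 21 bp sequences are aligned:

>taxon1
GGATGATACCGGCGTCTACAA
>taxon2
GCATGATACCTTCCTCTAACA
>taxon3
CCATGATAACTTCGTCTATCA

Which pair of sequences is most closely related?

taxon1–taxon2: 6/21 differ, p = 0.286, d = 0.360.
taxon1–taxon3: 7/21 differ, p = 0.333, d = 0.441.
taxon2–taxon3: 4/21 differ, p = 0.190, d = 0.220.
The smallest distance is between taxon2 and taxon3.

taxon2 and taxon3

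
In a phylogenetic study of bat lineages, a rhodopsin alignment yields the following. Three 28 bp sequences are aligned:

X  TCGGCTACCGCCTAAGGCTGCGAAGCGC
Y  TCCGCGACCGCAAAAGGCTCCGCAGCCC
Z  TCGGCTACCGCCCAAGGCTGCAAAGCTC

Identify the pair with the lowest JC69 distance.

X–Y: 7/28 differ, p = 0.250, d = 0.304.
X–Z: 3/28 differ, p = 0.107, d = 0.116.
Y–Z: 8/28 differ, p = 0.286, d = 0.360.
The smallest distance is between X and Z.

X and Z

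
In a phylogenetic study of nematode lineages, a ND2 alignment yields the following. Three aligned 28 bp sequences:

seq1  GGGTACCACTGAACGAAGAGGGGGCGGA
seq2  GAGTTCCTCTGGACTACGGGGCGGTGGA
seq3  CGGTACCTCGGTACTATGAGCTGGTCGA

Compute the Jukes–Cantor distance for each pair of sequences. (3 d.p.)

seq1–seq2: 9/28 sites differ → p ≈ 0.321429, d = −0.75 ln(1 − 0.428572) = 0.419713 ≈ 0.420.
seq1–seq3: 10/28 sites differ → p ≈ 0.357143, d = −0.75 ln(1 − 0.476191) = 0.484971 ≈ 0.485.
seq2–seq3: 10/28 sites differ → p ≈ 0.357143, d = −0.75 ln(1 − 0.476191) = 0.484971 ≈ 0.485.

d(seq1,seq2) = 0.420, d(seq1,seq3) = 0.485, d(seq2,seq3) = 0.485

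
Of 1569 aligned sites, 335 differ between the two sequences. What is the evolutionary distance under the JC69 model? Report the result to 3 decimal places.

p = 335/1569 ≈ 0.213512.
d = −(3/4) ln(1 − 4p/3) = −0.75 ln(1 − 0.284683) = −0.75 ln(0.715317)
  = −0.75 × (-0.335029) = 0.251272 substitutions/site.

0.251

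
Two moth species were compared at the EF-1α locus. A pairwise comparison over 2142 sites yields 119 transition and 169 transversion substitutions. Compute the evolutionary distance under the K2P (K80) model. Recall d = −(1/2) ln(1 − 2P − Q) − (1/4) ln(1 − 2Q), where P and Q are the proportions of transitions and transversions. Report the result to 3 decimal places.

P = 119/2142 ≈ 0.055556 and Q = 169/2142 ≈ 0.078898.
Under the Kimura two-parameter model, d = −½ ln(1 − 2P − Q) − ¼ ln(1 − 2Q).
1 − 2P − Q = 0.80999, giving −½ ln(0.80999) = 0.105367.
1 − 2Q = 0.842204, giving −¼ ln(0.842204) = 0.042933.
d = 0.105367 + 0.042933 = 0.148300.

0.148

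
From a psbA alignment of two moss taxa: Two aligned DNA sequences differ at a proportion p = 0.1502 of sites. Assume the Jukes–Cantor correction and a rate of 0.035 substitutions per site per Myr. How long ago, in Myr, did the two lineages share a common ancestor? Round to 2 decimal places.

2.39

d = −(3/4) ln(1 − 4p/3) = −0.75 ln(1 − 0.200267) = −0.75 ln(0.799733)
  = −0.75 × (-0.223477) = 0.167608 substitutions/site.
Under a molecular clock d = 2μt, so t = d/(2μ) = 0.167608 / (2 × 0.035) = 2.39 Myr.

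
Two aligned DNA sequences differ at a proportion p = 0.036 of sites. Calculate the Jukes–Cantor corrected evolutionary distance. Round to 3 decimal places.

d = −(3/4) ln(1 − 4p/3) = −0.75 ln(1 − 0.048) = −0.75 ln(0.952)
  = −0.75 × (-0.049190) = 0.036893 substitutions/site.

0.037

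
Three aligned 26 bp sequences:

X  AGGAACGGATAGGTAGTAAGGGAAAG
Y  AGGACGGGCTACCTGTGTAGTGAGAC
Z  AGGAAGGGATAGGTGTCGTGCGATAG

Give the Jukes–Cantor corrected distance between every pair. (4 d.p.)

d(X,Y) = 0.7166, d(X,Z) = 0.3961, d(Y,Z) = 0.5393

X–Y: 12/26 sites differ → p ≈ 0.461538, d = −0.75 ln(1 − 0.615384) = 0.716632 ≈ 0.7166.
X–Z: 8/26 sites differ → p ≈ 0.307692, d = −0.75 ln(1 − 0.410256) = 0.396050 ≈ 0.3961.
Y–Z: 10/26 sites differ → p ≈ 0.384615, d = −0.75 ln(1 − 0.51282) = 0.539341 ≈ 0.5393.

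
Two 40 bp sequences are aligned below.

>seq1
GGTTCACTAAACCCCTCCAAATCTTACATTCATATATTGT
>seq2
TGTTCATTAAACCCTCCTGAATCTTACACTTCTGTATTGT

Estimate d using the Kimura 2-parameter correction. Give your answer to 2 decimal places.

0.33

Of 40 sites, 8 differences are transitions and 2 are transversions, so P = 8/40 = 0.2 and Q = 2/40 = 0.05.
Under the Kimura two-parameter model, d = −½ ln(1 − 2P − Q) − ¼ ln(1 − 2Q).
1 − 2P − Q = 0.55, giving −½ ln(0.55) = 0.298919.
1 − 2Q = 0.9, giving −¼ ln(0.9) = 0.026340.
d = 0.298919 + 0.026340 = 0.325259.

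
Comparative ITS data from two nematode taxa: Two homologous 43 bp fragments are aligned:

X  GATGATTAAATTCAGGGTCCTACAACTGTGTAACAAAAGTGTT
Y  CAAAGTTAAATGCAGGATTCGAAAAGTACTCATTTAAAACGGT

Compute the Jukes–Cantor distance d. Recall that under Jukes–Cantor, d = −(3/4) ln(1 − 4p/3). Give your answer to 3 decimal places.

The sequences differ at 20 of 43 sites, so p = 20/43 ≈ 0.465116.
d = −(3/4) ln(1 − 4p/3) = −0.75 ln(1 − 0.620155) = −0.75 ln(0.379845)
  = −0.75 × (-0.967992) = 0.725994 substitutions/site.

0.726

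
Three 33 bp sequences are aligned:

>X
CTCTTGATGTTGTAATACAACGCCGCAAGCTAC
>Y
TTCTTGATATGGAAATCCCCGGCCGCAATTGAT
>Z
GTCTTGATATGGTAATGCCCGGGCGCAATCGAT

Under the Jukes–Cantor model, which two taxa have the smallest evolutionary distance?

Y and Z

X–Y: 12/33 differ, p = 0.364, d = 0.497.
X–Z: 11/33 differ, p = 0.333, d = 0.441.
Y–Z: 5/33 differ, p = 0.152, d = 0.169.
The smallest distance is between Y and Z.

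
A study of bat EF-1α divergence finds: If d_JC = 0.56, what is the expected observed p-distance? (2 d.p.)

0.39

p = (3/4)(1 − e^(−4d/3)) = 0.75 × (1 − e^(-0.746667)) = 0.75 × (1 − 0.473944) = 0.394542.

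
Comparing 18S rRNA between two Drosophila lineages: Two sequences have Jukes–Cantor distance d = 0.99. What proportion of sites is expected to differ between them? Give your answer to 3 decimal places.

p = (3/4)(1 − e^(−4d/3)) = 0.75 × (1 − e^(-1.32)) = 0.75 × (1 − 0.267135) = 0.549649.

0.550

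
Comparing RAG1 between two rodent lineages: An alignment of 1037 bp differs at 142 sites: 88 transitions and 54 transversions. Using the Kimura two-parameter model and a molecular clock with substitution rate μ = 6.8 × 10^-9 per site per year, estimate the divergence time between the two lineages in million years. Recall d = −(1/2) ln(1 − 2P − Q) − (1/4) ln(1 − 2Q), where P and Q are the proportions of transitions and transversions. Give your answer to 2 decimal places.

11.24

P = 88/1037 ≈ 0.08486 and Q = 54/1037 ≈ 0.052073.
Under the Kimura two-parameter model, d = −½ ln(1 − 2P − Q) − ¼ ln(1 − 2Q).
1 − 2P − Q = 0.778207, giving −½ ln(0.778207) = 0.125381.
1 − 2Q = 0.895854, giving −¼ ln(0.895854) = 0.027494.
d = 0.125381 + 0.027494 = 0.152875.
Under a molecular clock d = 2μt, so t = d/(2μ) = 0.152875 / (2 × 6.8 × 10^-9) = 11.24 million years.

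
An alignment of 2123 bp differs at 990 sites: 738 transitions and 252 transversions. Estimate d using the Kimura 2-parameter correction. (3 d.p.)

P = 738/2123 ≈ 0.347621 and Q = 252/2123 ≈ 0.1187.
Under the Kimura two-parameter model, d = −½ ln(1 − 2P − Q) − ¼ ln(1 − 2Q).
1 − 2P − Q = 0.186058, giving −½ ln(0.186058) = 0.840848.
1 − 2Q = 0.7626, giving −¼ ln(0.7626) = 0.067755.
d = 0.840848 + 0.067755 = 0.908603.

0.909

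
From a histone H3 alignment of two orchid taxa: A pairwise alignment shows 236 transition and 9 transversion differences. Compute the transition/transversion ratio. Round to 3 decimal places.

26.222

R = 236/9 = 26.222222… ≈ 26.222 (to 3 d.p.).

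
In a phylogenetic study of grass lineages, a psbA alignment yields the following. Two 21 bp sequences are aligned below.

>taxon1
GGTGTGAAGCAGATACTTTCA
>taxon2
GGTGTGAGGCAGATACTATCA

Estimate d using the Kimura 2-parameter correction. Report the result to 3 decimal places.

0.102

Of 21 sites, 1 differences are transitions and 1 are transversions, so P = 1/21 ≈ 0.047619 and Q = 1/21 ≈ 0.047619.
Under the Kimura two-parameter model, d = −½ ln(1 − 2P − Q) − ¼ ln(1 − 2Q).
1 − 2P − Q = 0.857143, giving −½ ln(0.857143) = 0.077075.
1 − 2Q = 0.904762, giving −¼ ln(0.904762) = 0.025021.
d = 0.077075 + 0.025021 = 0.102096.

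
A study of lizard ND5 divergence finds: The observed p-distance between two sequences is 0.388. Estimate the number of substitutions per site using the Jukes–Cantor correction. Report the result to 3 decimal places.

0.546

d = −(3/4) ln(1 − 4p/3) = −0.75 ln(1 − 0.517333) = −0.75 ln(0.482667)
  = −0.75 × (-0.728428) = 0.546321 substitutions/site.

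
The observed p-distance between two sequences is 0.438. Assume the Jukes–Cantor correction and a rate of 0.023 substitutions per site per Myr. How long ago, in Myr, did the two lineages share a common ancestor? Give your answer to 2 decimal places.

d = −(3/4) ln(1 − 4p/3) = −0.75 ln(1 − 0.584) = −0.75 ln(0.416)
  = −0.75 × (-0.877070) = 0.657803 substitutions/site.
Under a molecular clock d = 2μt, so t = d/(2μ) = 0.657803 / (2 × 0.023) = 14.30 Myr.

14.30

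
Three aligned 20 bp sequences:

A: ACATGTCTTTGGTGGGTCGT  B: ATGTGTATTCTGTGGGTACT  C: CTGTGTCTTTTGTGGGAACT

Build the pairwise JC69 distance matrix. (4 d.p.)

A–B: 7/20 sites differ → p = 0.35, d = −0.75 ln(1 − 0.466667) = 0.471457 ≈ 0.4715.
A–C: 7/20 sites differ → p = 0.35, d = −0.75 ln(1 − 0.466667) = 0.471457 ≈ 0.4715.
B–C: 4/20 sites differ → p = 0.2, d = −0.75 ln(1 − 0.266667) = 0.232617 ≈ 0.2326.

d(A,B) = 0.4715, d(A,C) = 0.4715, d(B,C) = 0.2326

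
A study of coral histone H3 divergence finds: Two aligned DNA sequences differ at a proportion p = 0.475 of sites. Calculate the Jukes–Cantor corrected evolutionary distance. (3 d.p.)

0.752

d = −(3/4) ln(1 − 4p/3) = −0.75 ln(1 − 0.633333) = −0.75 ln(0.366667)
  = −0.75 × (-1.003301) = 0.752476 substitutions/site.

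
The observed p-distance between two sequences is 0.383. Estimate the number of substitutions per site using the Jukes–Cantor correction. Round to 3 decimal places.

0.536

d = −(3/4) ln(1 − 4p/3) = −0.75 ln(1 − 0.510667) = −0.75 ln(0.489333)
  = −0.75 × (-0.714712) = 0.536034 substitutions/site.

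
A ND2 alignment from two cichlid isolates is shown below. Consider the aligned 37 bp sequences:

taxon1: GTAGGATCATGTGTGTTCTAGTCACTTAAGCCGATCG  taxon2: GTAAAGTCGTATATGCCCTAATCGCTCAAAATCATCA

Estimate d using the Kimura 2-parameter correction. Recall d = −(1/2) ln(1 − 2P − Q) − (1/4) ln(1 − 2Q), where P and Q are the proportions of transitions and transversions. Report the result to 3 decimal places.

0.861

Of 37 sites, 14 differences are transitions and 2 are transversions, so P = 14/37 ≈ 0.378378 and Q = 2/37 ≈ 0.054054.
Under the Kimura two-parameter model, d = −½ ln(1 − 2P − Q) − ¼ ln(1 − 2Q).
1 − 2P − Q = 0.18919, giving −½ ln(0.18919) = 0.832502.
1 − 2Q = 0.891892, giving −¼ ln(0.891892) = 0.028603.
d = 0.832502 + 0.028603 = 0.861105.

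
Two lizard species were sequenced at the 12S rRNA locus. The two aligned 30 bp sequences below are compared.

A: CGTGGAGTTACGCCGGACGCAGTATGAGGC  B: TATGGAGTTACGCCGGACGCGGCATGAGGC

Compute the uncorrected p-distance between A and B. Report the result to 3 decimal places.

0.133

The sequences differ at 4 of 30 positions (sites 1, 2, 21, 23).
p = 4/30 = 0.133333… ≈ 0.133 (to 3 d.p.).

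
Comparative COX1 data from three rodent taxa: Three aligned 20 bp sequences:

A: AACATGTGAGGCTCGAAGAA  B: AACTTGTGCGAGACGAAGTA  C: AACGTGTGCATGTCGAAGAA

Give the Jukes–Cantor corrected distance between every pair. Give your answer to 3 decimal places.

d(A,B) = 0.383, d(A,C) = 0.304, d(B,C) = 0.304

A–B: 6/20 sites differ → p = 0.3, d = −0.75 ln(1 − 0.4) = 0.383119 ≈ 0.383.
A–C: 5/20 sites differ → p = 0.25, d = −0.75 ln(1 − 0.333333) = 0.304098 ≈ 0.304.
B–C: 5/20 sites differ → p = 0.25, d = −0.75 ln(1 − 0.333333) = 0.304098 ≈ 0.304.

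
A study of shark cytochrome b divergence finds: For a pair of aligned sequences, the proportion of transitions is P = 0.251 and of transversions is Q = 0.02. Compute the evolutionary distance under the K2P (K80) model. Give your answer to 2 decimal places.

0.38

Under the Kimura two-parameter model, d = −½ ln(1 − 2P − Q) − ¼ ln(1 − 2Q).
1 − 2P − Q = 0.478, giving −½ ln(0.478) = 0.369072.
1 − 2Q = 0.96, giving −¼ ln(0.96) = 0.010205.
d = 0.369072 + 0.010205 = 0.379277.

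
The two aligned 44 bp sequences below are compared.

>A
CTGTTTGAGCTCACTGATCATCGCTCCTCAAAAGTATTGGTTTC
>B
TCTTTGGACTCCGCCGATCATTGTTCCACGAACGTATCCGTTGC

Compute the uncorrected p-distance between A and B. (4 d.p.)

0.3864

The sequences differ at 17 of 44 positions.
p = 17/44 = 0.386363… ≈ 0.3864 (to 4 d.p.).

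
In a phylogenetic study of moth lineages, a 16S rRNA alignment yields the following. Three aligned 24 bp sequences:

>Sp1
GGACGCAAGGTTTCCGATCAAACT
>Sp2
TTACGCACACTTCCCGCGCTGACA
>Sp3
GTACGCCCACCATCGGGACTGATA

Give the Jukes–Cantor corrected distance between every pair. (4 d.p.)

Sp1–Sp2: 11/24 sites differ → p ≈ 0.458333, d = −0.75 ln(1 − 0.611111) = 0.708346 ≈ 0.7083.
Sp1–Sp3: 14/24 sites differ → p ≈ 0.583333, d = −0.75 ln(1 − 0.777777) = 1.128055 ≈ 1.1281.
Sp2–Sp3: 9/24 sites differ → p = 0.375, d = −0.75 ln(1 − 0.5) = 0.519860 ≈ 0.5199.

d(Sp1,Sp2) = 0.7083, d(Sp1,Sp3) = 1.1281, d(Sp2,Sp3) = 0.5199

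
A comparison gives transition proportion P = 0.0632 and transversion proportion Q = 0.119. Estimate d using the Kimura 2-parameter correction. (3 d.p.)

Under the Kimura two-parameter model, d = −½ ln(1 − 2P − Q) − ¼ ln(1 − 2Q).
1 − 2P − Q = 0.7546, giving −½ ln(0.7546) = 0.140784.
1 − 2Q = 0.762, giving −¼ ln(0.762) = 0.067952.
d = 0.140784 + 0.067952 = 0.208736.

0.209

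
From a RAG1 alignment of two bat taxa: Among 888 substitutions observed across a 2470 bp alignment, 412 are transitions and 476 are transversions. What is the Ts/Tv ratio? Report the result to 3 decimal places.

0.866

R = 412/476 = 0.865546… ≈ 0.866 (to 3 d.p.).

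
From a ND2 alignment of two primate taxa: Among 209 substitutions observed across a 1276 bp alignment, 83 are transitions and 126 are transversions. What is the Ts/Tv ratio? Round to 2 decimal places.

0.66

R = 83/126 = 0.658730… ≈ 0.66 (to 2 d.p.).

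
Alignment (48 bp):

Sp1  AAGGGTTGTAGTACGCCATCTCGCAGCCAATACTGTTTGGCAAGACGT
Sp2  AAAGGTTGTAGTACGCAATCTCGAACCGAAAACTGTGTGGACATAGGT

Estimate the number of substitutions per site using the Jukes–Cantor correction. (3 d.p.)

The sequences differ at 11 of 48 sites, so p = 11/48 ≈ 0.229167.
d = −(3/4) ln(1 − 4p/3) = −0.75 ln(1 − 0.305556) = −0.75 ln(0.694444)
  = −0.75 × (-0.364644) = 0.273483 substitutions/site.

0.273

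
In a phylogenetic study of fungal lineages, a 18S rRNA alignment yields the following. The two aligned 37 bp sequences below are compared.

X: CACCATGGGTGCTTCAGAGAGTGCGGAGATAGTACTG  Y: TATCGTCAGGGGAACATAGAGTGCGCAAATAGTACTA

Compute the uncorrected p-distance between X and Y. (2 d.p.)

0.35

The sequences differ at 13 of 37 positions.
p = 13/37 = 0.351351… ≈ 0.35 (to 2 d.p.).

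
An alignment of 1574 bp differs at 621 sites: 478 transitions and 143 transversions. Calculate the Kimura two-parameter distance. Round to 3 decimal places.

P = 478/1574 ≈ 0.303685 and Q = 143/1574 ≈ 0.090851.
Under the Kimura two-parameter model, d = −½ ln(1 − 2P − Q) − ¼ ln(1 − 2Q).
1 − 2P − Q = 0.301779, giving −½ ln(0.301779) = 0.599030.
1 − 2Q = 0.818298, giving −¼ ln(0.818298) = 0.050132.
d = 0.599030 + 0.050132 = 0.649162.

0.649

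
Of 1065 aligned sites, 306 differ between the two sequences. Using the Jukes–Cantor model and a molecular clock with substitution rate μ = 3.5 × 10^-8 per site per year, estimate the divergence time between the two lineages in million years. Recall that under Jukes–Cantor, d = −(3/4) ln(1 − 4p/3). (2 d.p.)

p = 306/1065 ≈ 0.287324.
d = −(3/4) ln(1 − 4p/3) = −0.75 ln(1 − 0.383099) = −0.75 ln(0.616901)
  = −0.75 × (-0.483047) = 0.362285 substitutions/site.
Under a molecular clock d = 2μt, so t = d/(2μ) = 0.362285 / (2 × 3.5 × 10^-8) = 5.18 million years.

5.18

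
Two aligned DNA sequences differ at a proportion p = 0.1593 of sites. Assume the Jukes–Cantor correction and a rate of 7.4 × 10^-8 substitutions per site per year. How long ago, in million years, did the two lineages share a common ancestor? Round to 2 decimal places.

d = −(3/4) ln(1 − 4p/3) = −0.75 ln(1 − 0.2124) = −0.75 ln(0.7876)
  = −0.75 × (-0.238765) = 0.179074 substitutions/site.
Under a molecular clock d = 2μt, so t = d/(2μ) = 0.179074 / (2 × 7.4 × 10^-8) = 1.21 million years.

1.21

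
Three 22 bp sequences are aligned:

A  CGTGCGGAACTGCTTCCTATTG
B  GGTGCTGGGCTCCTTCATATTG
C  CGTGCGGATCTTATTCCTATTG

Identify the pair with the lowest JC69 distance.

A and C

A–B: 6/22 differ, p = 0.273, d = 0.339.
A–C: 3/22 differ, p = 0.136, d = 0.151.
B–C: 7/22 differ, p = 0.318, d = 0.414.
The smallest distance is between A and C.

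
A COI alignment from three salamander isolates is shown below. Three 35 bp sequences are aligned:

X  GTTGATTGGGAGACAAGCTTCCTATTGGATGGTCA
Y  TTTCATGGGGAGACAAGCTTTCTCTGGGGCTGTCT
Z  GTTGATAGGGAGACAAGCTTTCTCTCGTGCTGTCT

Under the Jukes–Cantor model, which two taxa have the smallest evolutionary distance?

X–Y: 10/35 differ, p = 0.286, d = 0.360.
X–Z: 9/35 differ, p = 0.257, d = 0.315.
Y–Z: 5/35 differ, p = 0.143, d = 0.158.
The smallest distance is between Y and Z.

Y and Z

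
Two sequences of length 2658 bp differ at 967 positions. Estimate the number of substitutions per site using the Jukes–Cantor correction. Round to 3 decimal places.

p = 967/2658 ≈ 0.363807.
d = −(3/4) ln(1 − 4p/3) = −0.75 ln(1 − 0.485076) = −0.75 ln(0.514924)
  = −0.75 × (-0.663736) = 0.497802 substitutions/site.

0.498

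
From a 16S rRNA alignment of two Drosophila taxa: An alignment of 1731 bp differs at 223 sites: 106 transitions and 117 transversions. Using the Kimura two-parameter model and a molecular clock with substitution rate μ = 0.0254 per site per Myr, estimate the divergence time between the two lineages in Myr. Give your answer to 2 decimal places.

2.79

P = 106/1731 ≈ 0.061236 and Q = 117/1731 ≈ 0.067591.
Under the Kimura two-parameter model, d = −½ ln(1 − 2P − Q) − ¼ ln(1 − 2Q).
1 − 2P − Q = 0.809937, giving −½ ln(0.809937) = 0.105399.
1 − 2Q = 0.864818, giving −¼ ln(0.864818) = 0.036309.
d = 0.105399 + 0.036309 = 0.141708.
Under a molecular clock d = 2μt, so t = d/(2μ) = 0.141708 / (2 × 0.0254) = 2.79 Myr.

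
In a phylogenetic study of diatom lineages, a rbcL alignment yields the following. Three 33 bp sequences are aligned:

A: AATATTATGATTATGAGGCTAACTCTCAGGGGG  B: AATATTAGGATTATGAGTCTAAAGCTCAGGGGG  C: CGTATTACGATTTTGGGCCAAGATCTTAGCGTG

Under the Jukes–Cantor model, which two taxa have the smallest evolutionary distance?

A and B

A–B: 4/33 differ, p = 0.121, d = 0.132.
A–C: 12/33 differ, p = 0.364, d = 0.497.
B–C: 12/33 differ, p = 0.364, d = 0.497.
The smallest distance is between A and B.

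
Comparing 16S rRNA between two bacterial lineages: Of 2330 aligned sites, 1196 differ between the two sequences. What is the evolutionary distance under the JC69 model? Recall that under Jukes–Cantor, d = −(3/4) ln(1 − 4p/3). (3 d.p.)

p = 1196/2330 ≈ 0.513305.
d = −(3/4) ln(1 − 4p/3) = −0.75 ln(1 − 0.684407) = −0.75 ln(0.315593)
  = −0.75 × (-1.153302) = 0.864977 substitutions/site.

0.865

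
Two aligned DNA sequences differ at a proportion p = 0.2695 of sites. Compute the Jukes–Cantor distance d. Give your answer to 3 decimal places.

d = −(3/4) ln(1 − 4p/3) = −0.75 ln(1 − 0.359333) = −0.75 ln(0.640667)
  = −0.75 × (-0.445245) = 0.333934 substitutions/site.

0.334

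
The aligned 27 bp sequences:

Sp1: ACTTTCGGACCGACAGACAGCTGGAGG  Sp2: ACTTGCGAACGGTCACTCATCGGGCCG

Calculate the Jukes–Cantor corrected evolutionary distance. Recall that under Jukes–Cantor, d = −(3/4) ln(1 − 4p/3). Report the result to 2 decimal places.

0.51

The sequences differ at 10 of 27 sites (5, 8, 11, 13, 16, 17, 20, 22, 25, 26), so p = 10/27 ≈ 0.37037.
d = −(3/4) ln(1 − 4p/3) = −0.75 ln(1 − 0.493827) = −0.75 ln(0.506173)
  = −0.75 × (-0.680877) = 0.510658 substitutions/site.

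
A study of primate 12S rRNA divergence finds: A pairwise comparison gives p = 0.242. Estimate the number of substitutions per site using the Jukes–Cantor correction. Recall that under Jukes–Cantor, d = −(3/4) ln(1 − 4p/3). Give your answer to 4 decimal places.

d = −(3/4) ln(1 − 4p/3) = −0.75 ln(1 − 0.322667) = −0.75 ln(0.677333)
  = −0.75 × (-0.389592) = 0.292194 substitutions/site.

0.2922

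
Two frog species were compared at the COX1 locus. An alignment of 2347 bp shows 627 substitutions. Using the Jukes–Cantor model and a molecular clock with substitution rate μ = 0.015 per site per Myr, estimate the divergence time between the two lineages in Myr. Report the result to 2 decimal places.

p = 627/2347 ≈ 0.26715.
d = −(3/4) ln(1 − 4p/3) = −0.75 ln(1 − 0.3562) = −0.75 ln(0.6438)
  = −0.75 × (-0.440367) = 0.330275 substitutions/site.
Under a molecular clock d = 2μt, so t = d/(2μ) = 0.330275 / (2 × 0.015) = 11.01 Myr.

11.01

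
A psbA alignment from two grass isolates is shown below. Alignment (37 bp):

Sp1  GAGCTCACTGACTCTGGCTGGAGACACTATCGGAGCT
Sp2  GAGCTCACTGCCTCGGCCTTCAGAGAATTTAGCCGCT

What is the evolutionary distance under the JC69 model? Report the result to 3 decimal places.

0.379

The sequences differ at 11 of 37 sites, so p = 11/37 ≈ 0.297297.
d = −(3/4) ln(1 − 4p/3) = −0.75 ln(1 − 0.396396) = −0.75 ln(0.603604)
  = −0.75 × (-0.504837) = 0.378628 substitutions/site.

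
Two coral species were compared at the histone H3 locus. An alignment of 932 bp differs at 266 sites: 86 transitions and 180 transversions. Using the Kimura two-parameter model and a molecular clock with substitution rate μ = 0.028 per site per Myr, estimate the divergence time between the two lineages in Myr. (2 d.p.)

6.41

P = 86/932 ≈ 0.092275 and Q = 180/932 ≈ 0.193133.
Under the Kimura two-parameter model, d = −½ ln(1 − 2P − Q) − ¼ ln(1 − 2Q).
1 − 2P − Q = 0.622317, giving −½ ln(0.622317) = 0.237153.
1 − 2Q = 0.613734, giving −¼ ln(0.613734) = 0.122048.
d = 0.237153 + 0.122048 = 0.359201.
Under a molecular clock d = 2μt, so t = d/(2μ) = 0.359201 / (2 × 0.028) = 6.41 Myr.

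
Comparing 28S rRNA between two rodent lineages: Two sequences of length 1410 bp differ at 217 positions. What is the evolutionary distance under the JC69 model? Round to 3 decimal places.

p = 217/1410 ≈ 0.153901.
d = −(3/4) ln(1 − 4p/3) = −0.75 ln(1 − 0.205201) = −0.75 ln(0.794799)
  = −0.75 × (-0.229666) = 0.172250 substitutions/site.

0.172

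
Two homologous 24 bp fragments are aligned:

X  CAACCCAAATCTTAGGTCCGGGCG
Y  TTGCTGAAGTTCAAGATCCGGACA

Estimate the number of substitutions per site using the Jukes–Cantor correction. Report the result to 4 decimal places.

0.8240

The sequences differ at 12 of 24 sites, so p = 12/24 = 0.5.
d = −(3/4) ln(1 − 4p/3) = −0.75 ln(1 − 0.666667) = −0.75 ln(0.333333)
  = −0.75 × (-1.098613) = 0.823960 substitutions/site.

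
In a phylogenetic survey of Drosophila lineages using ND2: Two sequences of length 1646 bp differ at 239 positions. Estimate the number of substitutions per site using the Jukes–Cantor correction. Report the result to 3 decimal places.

p = 239/1646 ≈ 0.1452.
d = −(3/4) ln(1 − 4p/3) = −0.75 ln(1 − 0.1936) = −0.75 ln(0.8064)
  = −0.75 × (-0.215175) = 0.161381 substitutions/site.

0.161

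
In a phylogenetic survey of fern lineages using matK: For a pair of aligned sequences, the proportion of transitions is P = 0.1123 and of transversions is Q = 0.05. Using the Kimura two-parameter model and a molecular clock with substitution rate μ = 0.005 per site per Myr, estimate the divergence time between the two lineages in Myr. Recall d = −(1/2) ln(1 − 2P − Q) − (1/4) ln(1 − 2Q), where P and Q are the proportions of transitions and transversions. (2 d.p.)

18.69

Under the Kimura two-parameter model, d = −½ ln(1 − 2P − Q) − ¼ ln(1 − 2Q).
1 − 2P − Q = 0.7254, giving −½ ln(0.7254) = 0.160516.
1 − 2Q = 0.9, giving −¼ ln(0.9) = 0.026340.
d = 0.160516 + 0.026340 = 0.186856.
Under a molecular clock d = 2μt, so t = d/(2μ) = 0.186856 / (2 × 0.005) = 18.69 Myr.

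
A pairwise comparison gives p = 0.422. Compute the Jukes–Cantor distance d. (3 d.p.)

d = −(3/4) ln(1 − 4p/3) = −0.75 ln(1 − 0.562667) = −0.75 ln(0.437333)
  = −0.75 × (-0.827060) = 0.620295 substitutions/site.

0.620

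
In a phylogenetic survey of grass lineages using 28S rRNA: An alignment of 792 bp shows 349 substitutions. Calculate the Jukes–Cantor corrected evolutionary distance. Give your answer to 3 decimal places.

p = 349/792 ≈ 0.440657.
d = −(3/4) ln(1 − 4p/3) = −0.75 ln(1 − 0.587543) = −0.75 ln(0.412457)
  = −0.75 × (-0.885623) = 0.664217 substitutions/site.

0.664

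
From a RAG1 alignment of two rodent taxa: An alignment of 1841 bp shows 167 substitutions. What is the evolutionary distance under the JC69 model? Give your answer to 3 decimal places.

p = 167/1841 ≈ 0.090712.
d = −(3/4) ln(1 − 4p/3) = −0.75 ln(1 − 0.120949) = −0.75 ln(0.879051)
  = −0.75 × (-0.128912) = 0.096684 substitutions/site.

0.097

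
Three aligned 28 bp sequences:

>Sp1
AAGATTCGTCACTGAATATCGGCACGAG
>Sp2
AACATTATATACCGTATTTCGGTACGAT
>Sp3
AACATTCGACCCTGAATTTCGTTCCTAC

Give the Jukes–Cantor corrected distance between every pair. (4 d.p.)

d(Sp1,Sp2) = 0.4850, d(Sp1,Sp3) = 0.4197, d(Sp2,Sp3) = 0.4850

Sp1–Sp2: 10/28 sites differ → p ≈ 0.357143, d = −0.75 ln(1 − 0.476191) = 0.484971 ≈ 0.4850.
Sp1–Sp3: 9/28 sites differ → p ≈ 0.321429, d = −0.75 ln(1 − 0.428572) = 0.419713 ≈ 0.4197.
Sp2–Sp3: 10/28 sites differ → p ≈ 0.357143, d = −0.75 ln(1 − 0.476191) = 0.484971 ≈ 0.4850.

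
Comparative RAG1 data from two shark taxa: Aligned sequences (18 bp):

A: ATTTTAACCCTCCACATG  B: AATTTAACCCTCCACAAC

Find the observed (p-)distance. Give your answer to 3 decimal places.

0.167

The sequences differ at 3 of 18 positions (sites 2, 17, 18).
p = 3/18 = 0.166666… ≈ 0.167 (to 3 d.p.).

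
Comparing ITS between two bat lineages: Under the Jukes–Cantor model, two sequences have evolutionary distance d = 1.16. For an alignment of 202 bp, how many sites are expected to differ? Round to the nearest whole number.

119

Invert JC69: p = (3/4)(1 − e^(−4d/3)) = 0.75 × (1 − e^(-1.546667)) = 0.75 × (1 − 0.212957) = 0.590282.
Expected differing sites = pL ≈ 0.590282 × 202 = 119.236964 ≈ 119.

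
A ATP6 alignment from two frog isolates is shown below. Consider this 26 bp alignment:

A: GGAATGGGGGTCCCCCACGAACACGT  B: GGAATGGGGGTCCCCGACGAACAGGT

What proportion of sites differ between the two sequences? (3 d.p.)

0.077

The sequences differ at 2 of 26 positions (sites 16, 24).
p = 2/26 = 0.076923… ≈ 0.077 (to 3 d.p.).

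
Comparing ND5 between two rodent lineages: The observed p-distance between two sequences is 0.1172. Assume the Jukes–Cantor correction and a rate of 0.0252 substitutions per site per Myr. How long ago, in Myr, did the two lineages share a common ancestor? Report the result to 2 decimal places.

2.53

d = −(3/4) ln(1 − 4p/3) = −0.75 ln(1 − 0.156267) = −0.75 ln(0.843733)
  = −0.75 × (-0.169919) = 0.127439 substitutions/site.
Under a molecular clock d = 2μt, so t = d/(2μ) = 0.127439 / (2 × 0.0252) = 2.53 Myr.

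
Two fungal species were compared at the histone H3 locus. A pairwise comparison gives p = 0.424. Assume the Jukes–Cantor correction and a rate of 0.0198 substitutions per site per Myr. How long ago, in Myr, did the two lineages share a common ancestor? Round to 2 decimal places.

d = −(3/4) ln(1 − 4p/3) = −0.75 ln(1 − 0.565333) = −0.75 ln(0.434667)
  = −0.75 × (-0.833175) = 0.624881 substitutions/site.
Under a molecular clock d = 2μt, so t = d/(2μ) = 0.624881 / (2 × 0.0198) = 15.78 Myr.

15.78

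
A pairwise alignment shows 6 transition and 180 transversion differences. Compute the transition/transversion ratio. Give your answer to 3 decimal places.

R = 6/180 = 0.033333… ≈ 0.033 (to 3 d.p.).

0.033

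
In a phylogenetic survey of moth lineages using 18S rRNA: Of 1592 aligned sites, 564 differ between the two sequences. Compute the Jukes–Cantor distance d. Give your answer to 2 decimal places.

0.48

p = 564/1592 ≈ 0.354271.
d = −(3/4) ln(1 − 4p/3) = −0.75 ln(1 − 0.472361) = −0.75 ln(0.527639)
  = −0.75 × (-0.639343) = 0.479507 substitutions/site.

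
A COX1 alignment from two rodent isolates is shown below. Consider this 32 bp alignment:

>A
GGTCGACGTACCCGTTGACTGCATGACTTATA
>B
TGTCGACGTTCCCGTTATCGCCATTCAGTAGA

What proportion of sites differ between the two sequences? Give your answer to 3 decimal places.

0.344

The sequences differ at 11 of 32 positions.
p = 11/32 = 0.34375 ≈ 0.344 (to 3 d.p.).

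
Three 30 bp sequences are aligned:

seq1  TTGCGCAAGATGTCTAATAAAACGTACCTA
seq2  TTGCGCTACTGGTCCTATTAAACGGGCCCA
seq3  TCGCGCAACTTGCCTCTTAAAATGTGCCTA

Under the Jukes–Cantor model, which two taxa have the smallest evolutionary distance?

seq1–seq2: 10/30 differ, p = 0.333, d = 0.441.
seq1–seq3: 8/30 differ, p = 0.267, d = 0.330.
seq2–seq3: 11/30 differ, p = 0.367, d = 0.503.
The smallest distance is between seq1 and seq3.

seq1 and seq3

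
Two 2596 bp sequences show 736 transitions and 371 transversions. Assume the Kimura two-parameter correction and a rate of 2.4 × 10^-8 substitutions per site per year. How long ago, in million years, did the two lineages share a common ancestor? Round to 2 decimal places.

P = 736/2596 ≈ 0.283513 and Q = 371/2596 ≈ 0.142912.
Under the Kimura two-parameter model, d = −½ ln(1 − 2P − Q) − ¼ ln(1 − 2Q).
1 − 2P − Q = 0.290062, giving −½ ln(0.290062) = 0.618830.
1 − 2Q = 0.714176, giving −¼ ln(0.714176) = 0.084156.
d = 0.618830 + 0.084156 = 0.702986.
Under a molecular clock d = 2μt, so t = d/(2μ) = 0.702986 / (2 × 2.4 × 10^-8) = 14.65 million years.

14.65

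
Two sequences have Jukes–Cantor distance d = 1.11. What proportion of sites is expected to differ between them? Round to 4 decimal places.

p = (3/4)(1 − e^(−4d/3)) = 0.75 × (1 − e^(-1.48)) = 0.75 × (1 − 0.227638) = 0.579272.

0.5793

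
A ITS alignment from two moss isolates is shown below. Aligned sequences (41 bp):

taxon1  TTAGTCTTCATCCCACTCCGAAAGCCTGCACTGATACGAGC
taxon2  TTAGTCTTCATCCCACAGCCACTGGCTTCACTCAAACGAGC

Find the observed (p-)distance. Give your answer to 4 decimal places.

The sequences differ at 9 of 41 positions (sites 17, 18, 20, 22, 23, 25, 28, 33, 35).
p = 9/41 = 0.219512… ≈ 0.2195 (to 4 d.p.).

0.2195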